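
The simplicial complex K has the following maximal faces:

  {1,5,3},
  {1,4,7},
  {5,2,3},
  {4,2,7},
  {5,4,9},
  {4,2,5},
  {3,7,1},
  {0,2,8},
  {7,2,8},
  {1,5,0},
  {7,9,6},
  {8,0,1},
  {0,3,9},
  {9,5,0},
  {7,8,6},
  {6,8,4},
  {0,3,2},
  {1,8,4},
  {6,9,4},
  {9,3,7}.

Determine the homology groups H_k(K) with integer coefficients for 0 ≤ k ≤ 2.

Take the total order 0 < 1 < 2 < 3 < 4 < 5 < 6 < 7 < 8 < 9 on the vertex set. Then K (dimension 2) consists of the simplices:

  0-simplices (10): [0], [1], [2], [3], [4], [5], [6], [7], [8], [9]
  1-simplices (30): (30 of them)
  2-simplices (20): (20 of them)

Hence C_0 ≅ Z^10, C_1 ≅ Z^30, C_2 ≅ Z^20.

Boundary ∂_1: C_1 → C_0 maps an edge to its endpoints' difference, ∂[p,q] = q − p.
As a 10×30 matrix over Z this has rank 9, with invariant factors (1,1,1,1,1,1,1,1,1).

Boundary ∂_2: C_2 → C_1 maps a triangle to the signed sum of its edges. For instance
  ∂[2,4,5] = [4,5] − [2,5] + [2,4],
  ∂[6,7,9] = [7,9] − [6,9] + [6,7].
The 30×20 boundary matrix has rank 20 and Smith normal form diag(1,1,1,1,1,1,1,1,1,1,1,1,1,1,1,1,1,1,1,2).

From H_k ≅ ker(∂_k) / im(∂_{k+1}) we obtain:

  H_0: rank C_0 − rank ∂_1 = 10 − 9 = 1, and the invariant factors of ∂_1 are all 1, so H_0 ≅ Z.
  H_1: rank ker ∂_1 − rank ∂_2 = (30 − 9) − 20 = 1, and ∂_2 has invariant factor 2 > 1, so H_1 ≅ Z ⊕ Z/2Z.
  H_2: rank ker ∂_2 − rank ∂_3 = (20 − 20) − 0 = 0, and there is no ∂_3, so H_2 ≅ 0.

H_0 = Z,  H_1 = Z ⊕ Z/2Z,  H_2 = 0.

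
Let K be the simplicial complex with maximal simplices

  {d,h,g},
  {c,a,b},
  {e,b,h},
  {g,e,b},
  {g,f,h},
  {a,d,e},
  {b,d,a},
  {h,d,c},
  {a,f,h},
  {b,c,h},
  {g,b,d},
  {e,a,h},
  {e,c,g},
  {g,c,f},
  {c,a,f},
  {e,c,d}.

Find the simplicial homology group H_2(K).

K has 8 vertices, 24 edges, 16 triangles.
rank ∂_2 = 15, rank ∂_3 = 0 ⇒ b_2 = 16 − 15 − 0 = 1. So H_2 ≅ Z.

H_2 ≅ Z.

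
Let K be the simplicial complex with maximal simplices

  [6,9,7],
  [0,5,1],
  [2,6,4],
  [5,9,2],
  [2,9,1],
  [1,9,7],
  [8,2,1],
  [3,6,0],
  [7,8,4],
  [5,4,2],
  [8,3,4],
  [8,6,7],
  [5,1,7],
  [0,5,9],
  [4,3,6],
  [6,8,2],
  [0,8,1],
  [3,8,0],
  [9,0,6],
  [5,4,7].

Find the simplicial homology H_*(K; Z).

H_0 = Z,  H_1 = Z ⊕ Z/2Z,  H_2 = 0.

Take the total order 0 < 1 < 2 < 3 < 4 < 5 < 6 < 7 < 8 < 9 on the vertex set. Then K (dimension 2) consists of the simplices:

  0-simplices (10): [0], [1], [2], [3], [4], [5], [6], [7], [8], [9]
  1-simplices (30): (30 of them)
  2-simplices (20): (20 of them)

Hence C_0 ≅ Z^10, C_1 ≅ Z^30, C_2 ≅ Z^20.

∂_1: C_1 → C_0 is given by ∂[p,q] = [q] − [p]. For instance
  ∂[1,2] = [2] − [1].
As a 10×30 matrix over Z this has rank 9, with invariant factors (1,1,1,1,1,1,1,1,1).

∂_2: C_2 → C_1 maps a triangle to the signed sum of its edges. For instance
  ∂[4,5,7] = [5,7] − [4,7] + [4,5],
  ∂[1,2,9] = [2,9] − [1,9] + [1,2].
This gives a 30×20 integer matrix of rank 20; reducing to Smith normal form yields diagonal entries (1,1,1,1,1,1,1,1,1,1,1,1,1,1,1,1,1,1,1,2).

Computing H_k = (kernel of ∂_k) / (image of ∂_{k+1}):

  H_0: rank C_0 − rank ∂_1 = 10 − 9 = 1, and the invariant factors of ∂_1 are all 1, so H_0 ≅ Z.
  H_1: rank ker ∂_1 − rank ∂_2 = (30 − 9) − 20 = 1, and ∂_2 has invariant factor 2 > 1, so H_1 ≅ Z ⊕ Z/2Z.
  H_2: rank ker ∂_2 − rank ∂_3 = (20 − 20) − 0 = 0, and there is no ∂_3, so H_2 ≅ 0.

As a check, the Euler characteristic is 10 − 30 + 20 = 0, which agrees with 1 − 1 + 0 = 0.
(K is a triangulation of the Klein bottle.)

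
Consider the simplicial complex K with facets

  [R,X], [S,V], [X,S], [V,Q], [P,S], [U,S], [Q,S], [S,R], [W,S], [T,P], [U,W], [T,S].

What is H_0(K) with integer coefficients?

Fix the vertex order P < Q < R < S < T < U < V < W < X and write every simplex with vertices in increasing order. Then dim K = 1 and the simplices of K are:

  0-simplices (9): P, Q, R, S, T, U, V, W, X
  1-simplices (12): PS, PT, QS, QV, RS, RX, ST, SU, SV, SW, SX, UW

so the chain groups are C_0 ≅ Z^9, C_1 ≅ Z^12.

∂_1: C_1 → C_0 is given by ∂[p,q] = [q] − [p]. For instance
  ∂UW = W − U.
The 9×12 boundary matrix has rank 8 and Smith normal form diag(1,1,1,1,1,1,1,1).

Computing H_k = (kernel of ∂_k) / (image of ∂_{k+1}):

  H_0: rank C_0 − rank ∂_1 = 9 − 8 = 1, and the invariant factors of ∂_1 are all 1, so H_0 = Z.

H_0 ≅ Z.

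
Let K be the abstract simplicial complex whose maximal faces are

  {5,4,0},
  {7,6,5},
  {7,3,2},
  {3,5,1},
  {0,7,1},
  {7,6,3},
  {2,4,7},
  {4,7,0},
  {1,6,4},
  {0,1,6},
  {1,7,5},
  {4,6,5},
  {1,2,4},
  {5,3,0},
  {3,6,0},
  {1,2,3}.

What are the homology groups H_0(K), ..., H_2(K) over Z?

Fix the vertex order 0 < 1 < 2 < 3 < 4 < 5 < 6 < 7 and write every simplex with vertices in increasing order. Then dim K = 2 and the simplices of K are:

  0-simplices (8): [0], [1], [2], [3], [4], [5], [6], [7]
  1-simplices (24): (24 of them)
  2-simplices (16): [0,1,6], [0,1,7], [0,3,5], [0,3,6], [0,4,5], [0,4,7], [1,2,3], [1,2,4], [1,3,5], [1,4,6], [1,5,7], [2,3,7], [2,4,7], [3,6,7], [4,5,6], [5,6,7]

Hence C_0 ≅ Z^8, C_1 ≅ Z^24, C_2 ≅ Z^16.

∂_1: C_1 → C_0 sends each edge [p,q] (with p < q) to q − p. For instance
  ∂[1,7] = [7] − [1].
The 8×24 boundary matrix has rank 7 and Smith normal form diag(1,1,1,1,1,1,1).

The boundary map ∂_2: C_2 → C_1 maps a triangle to the signed sum of its edges. For instance
  ∂[1,2,3] = [2,3] − [1,3] + [1,2],
  ∂[2,3,7] = [3,7] − [2,7] + [2,3].
As a 24×16 matrix over Z this has rank 15, with invariant factors (1,1,1,1,1,1,1,1,1,1,1,1,1,1,1).

Now H_k = ker ∂_k / im ∂_{k+1}, so:

  H_0: rank C_0 − rank ∂_1 = 8 − 7 = 1, and the invariant factors of ∂_1 are all 1, so H_0 ≅ Z.
  H_1: rank ker ∂_1 − rank ∂_2 = (24 − 7) − 15 = 2, and the invariant factors of ∂_2 are all 1, so H_1 ≅ Z^2.
  H_2: rank ker ∂_2 − rank ∂_3 = (16 − 15) − 0 = 1, and there is no ∂_3, so H_2 ≅ Z.

H_0 = Z,  H_1 = Z^2,  H_2 = Z.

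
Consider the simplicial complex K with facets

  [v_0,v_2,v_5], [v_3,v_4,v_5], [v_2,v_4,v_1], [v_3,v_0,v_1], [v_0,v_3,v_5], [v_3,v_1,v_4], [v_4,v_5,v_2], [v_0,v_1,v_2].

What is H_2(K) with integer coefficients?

We work with the vertex ordering v_0 < v_1 < v_2 < v_3 < v_4 < v_5. The simplices of K, each written with vertices in increasing order, are:

  0-simplices (6): [v_0], [v_1], [v_2], [v_3], [v_4], [v_5]
  1-simplices (12): [v_0,v_1], [v_0,v_2], [v_0,v_3], [v_0,v_5], [v_1,v_2], [v_1,v_3], [v_1,v_4], [v_2,v_4], [v_2,v_5], [v_3,v_4], [v_3,v_5], [v_4,v_5]
  2-simplices (8): [v_0,v_1,v_2], [v_0,v_1,v_3], [v_0,v_2,v_5], [v_0,v_3,v_5], [v_1,v_2,v_4], [v_1,v_3,v_4], [v_2,v_4,v_5], [v_3,v_4,v_5]

so the chain groups are C_0 ≅ Z^6, C_1 ≅ Z^12, C_2 ≅ Z^8.

∂_1: C_1 → C_0 sends each edge [p,q] (with p < q) to q − p. For instance
  ∂[v_2,v_5] = [v_5] − [v_2].
This gives a 6×12 integer matrix of rank 5; reducing to Smith normal form yields diagonal entries (1,1,1,1,1).

∂_2: C_2 → C_1 acts by ∂[p,q,r] = [q,r] − [p,r] + [p,q]. For instance
  ∂[v_1,v_3,v_4] = [v_3,v_4] − [v_1,v_4] + [v_1,v_3],
  ∂[v_0,v_3,v_5] = [v_3,v_5] − [v_0,v_5] + [v_0,v_3].
As a 12×8 matrix over Z this has rank 7, with invariant factors (1,1,1,1,1,1,1).

Reading off H_k = ker ∂_k / im ∂_{k+1}:

  H_2: rank ker ∂_2 − rank ∂_3 = (8 − 7) − 0 = 1, and there is no ∂_3, so H_2 ≅ Z.

(K is a triangulation of the 2-sphere S^2.)

H_2 = Z.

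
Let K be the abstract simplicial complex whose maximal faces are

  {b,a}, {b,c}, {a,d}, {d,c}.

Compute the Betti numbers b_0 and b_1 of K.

Take the total order a < b < c < d on the vertex set. Then K (dimension 1) consists of the simplices:

  0-simplices (4): a, b, c, d
  1-simplices (4): ab, ad, bc, cd

Hence C_0 ≅ Z^4, C_1 ≅ Z^4.

Boundary ∂_1: C_1 → C_0 is given by ∂[p,q] = [q] − [p]. For instance
  ∂cd = d − c.
The 4×4 boundary matrix has rank 3 and Smith normal form diag(1,1,1).

From H_k ≅ ker(∂_k) / im(∂_{k+1}) we obtain:

  H_0: rank C_0 − rank ∂_1 = 4 − 3 = 1, and the invariant factors of ∂_1 are all 1, so H_0 ≅ Z.
  H_1: rank ker ∂_1 − rank ∂_2 = (4 − 3) − 0 = 1, and there is no ∂_2, so H_1 ≅ Z.

As a check, the Euler characteristic is 4 − 4 = 0, which agrees with 1 − 1 = 0.
(K is a triangulation of the circle S^1.)

Hence the Betti numbers are b_0 = 1, b_1 = 1.

b_0 = 1, b_1 = 1.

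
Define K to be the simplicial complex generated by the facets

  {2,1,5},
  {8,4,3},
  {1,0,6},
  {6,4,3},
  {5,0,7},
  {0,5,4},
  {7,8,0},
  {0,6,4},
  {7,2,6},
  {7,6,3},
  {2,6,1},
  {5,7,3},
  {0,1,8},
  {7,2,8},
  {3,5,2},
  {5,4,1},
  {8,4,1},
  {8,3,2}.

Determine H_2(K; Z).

Take the total order 0 < 1 < 2 < 3 < 4 < 5 < 6 < 7 < 8 on the vertex set. Then K (dimension 2) consists of the simplices:

  0-simplices (9): [0], [1], [2], [3], [4], [5], [6], [7], [8]
  1-simplices (27): (27 of them)
  2-simplices (18): [0,1,6], [0,1,8], [0,4,5], [0,4,6], [0,5,7], [0,7,8], [1,2,5], [1,2,6], [1,4,5], [1,4,8], [2,3,5], [2,3,8], [2,6,7], [2,7,8], [3,4,6], [3,4,8], [3,5,7], [3,6,7]

giving chain groups C_0 ≅ Z^9, C_1 ≅ Z^27, C_2 ≅ Z^18.

Boundary ∂_1: C_1 → C_0 maps an edge to its endpoints' difference, ∂[p,q] = q − p. For instance
  ∂[6,7] = [7] − [6].
The 9×27 boundary matrix has rank 8 and Smith normal form diag(1,1,1,1,1,1,1,1).

Boundary ∂_2: C_2 → C_1 sends each 2-simplex [p,q,r] to [q,r] − [p,r] + [p,q]. For instance
  ∂[3,4,6] = [4,6] − [3,6] + [3,4],
  ∂[0,1,6] = [1,6] − [0,6] + [0,1].
The 27×18 boundary matrix has rank 18 and Smith normal form diag(1,1,1,1,1,1,1,1,1,1,1,1,1,1,1,1,1,2).

Now H_k = ker ∂_k / im ∂_{k+1}, so:

  H_2: rank ker ∂_2 − rank ∂_3 = (18 − 18) − 0 = 0, and there is no ∂_3, so H_2 ≅ 0.

H_2 ≅ 0.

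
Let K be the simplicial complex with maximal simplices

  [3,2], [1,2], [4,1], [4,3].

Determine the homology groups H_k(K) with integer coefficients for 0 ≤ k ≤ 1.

Order the vertices as 1 < 2 < 3 < 4. Listing each simplex with vertices in this order, K has dimension 1 with simplices:

  0-simplices (4): [1], [2], [3], [4]
  1-simplices (4): [1,2], [1,4], [2,3], [3,4]

so the chain groups are C_0 ≅ Z^4, C_1 ≅ Z^4.

Boundary ∂_1: C_1 → C_0 maps an edge to its endpoints' difference, ∂[p,q] = q − p.
This gives a 4×4 integer matrix of rank 3; reducing to Smith normal form yields diagonal entries (1,1,1).

Now H_k = ker ∂_k / im ∂_{k+1}, so:

  H_0: rank C_0 − rank ∂_1 = 4 − 3 = 1, and the invariant factors of ∂_1 are all 1, so H_0 ≅ Z.
  H_1: rank ker ∂_1 − rank ∂_2 = (4 − 3) − 0 = 1, and there is no ∂_2, so H_1 ≅ Z.

As a check, the Euler characteristic is 4 − 4 = 0, which agrees with 1 − 1 = 0.
(K is a triangulation of the circle S^1.)

H_0 = Z,  H_1 = Z.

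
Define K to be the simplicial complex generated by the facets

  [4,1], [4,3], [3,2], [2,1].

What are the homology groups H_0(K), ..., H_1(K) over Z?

Take the total order 1 < 2 < 3 < 4 on the vertex set. Then K (dimension 1) consists of the simplices:

  0-simplices (4): [1], [2], [3], [4]
  1-simplices (4): [1,2], [1,4], [2,3], [3,4]

giving chain groups C_0 ≅ Z^4, C_1 ≅ Z^4.

Boundary ∂_1: C_1 → C_0 sends each edge [p,q] (with p < q) to q − p.
This gives a 4×4 integer matrix of rank 3; reducing to Smith normal form yields diagonal entries (1,1,1).

Reading off H_k = ker ∂_k / im ∂_{k+1}:

  H_0: rank C_0 − rank ∂_1 = 4 − 3 = 1, and the invariant factors of ∂_1 are all 1, so H_0 ≅ Z.
  H_1: rank ker ∂_1 − rank ∂_2 = (4 − 3) − 0 = 1, and there is no ∂_2, so H_1 ≅ Z.

H_0 = Z,  H_1 = Z.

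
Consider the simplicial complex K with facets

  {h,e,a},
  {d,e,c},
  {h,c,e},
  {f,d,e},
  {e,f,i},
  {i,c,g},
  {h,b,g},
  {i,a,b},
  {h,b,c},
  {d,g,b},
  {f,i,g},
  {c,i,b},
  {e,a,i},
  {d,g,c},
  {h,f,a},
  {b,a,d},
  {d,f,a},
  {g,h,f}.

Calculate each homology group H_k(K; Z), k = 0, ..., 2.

K has 9 vertices, 27 edges, 18 triangles.
rank ∂_0 = 0, rank ∂_1 = 8 ⇒ b_0 = 9 − 0 − 8 = 1; all invariant factors of ∂_1 are 1 so no torsion. So H_0 = Z.
rank ∂_1 = 8, rank ∂_2 = 18 ⇒ b_1 = 27 − 8 − 18 = 1; ∂_2 has invariant factor(s) [2] giving torsion. So H_1 = Z ⊕ Z_2.
rank ∂_2 = 18, rank ∂_3 = 0 ⇒ b_2 = 18 − 18 − 0 = 0. So H_2 = 0.

H_0 ≅ Z,  H_1 ≅ Z ⊕ Z_2,  H_2 = 0.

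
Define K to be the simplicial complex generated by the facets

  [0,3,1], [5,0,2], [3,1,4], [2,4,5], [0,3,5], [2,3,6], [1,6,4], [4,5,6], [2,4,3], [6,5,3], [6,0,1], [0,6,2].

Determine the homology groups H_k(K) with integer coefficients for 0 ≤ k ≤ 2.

Order the vertices as 0 < 1 < 2 < 3 < 4 < 5 < 6. Listing each simplex with vertices in this order, K has dimension 2 with simplices:

  0-simplices (7): [0], [1], [2], [3], [4], [5], [6]
  1-simplices (18): [0,1], [0,2], [0,3], [0,5], [0,6], [1,3], [1,4], [1,6], [2,3], [2,4], [2,5], [2,6], [3,4], [3,5], [3,6], [4,5], [4,6], [5,6]
  2-simplices (12): [0,1,3], [0,1,6], [0,2,5], [0,2,6], [0,3,5], [1,3,4], [1,4,6], [2,3,4], [2,3,6], [2,4,5], [3,5,6], [4,5,6]

Hence C_0 ≅ Z^7, C_1 ≅ Z^18, C_2 ≅ Z^12.

The boundary map ∂_1: C_1 → C_0 maps an edge to its endpoints' difference, ∂[p,q] = q − p. For instance
  ∂[1,4] = [4] − [1].
The resulting 7×18 matrix has rank 6, and its Smith normal form has invariant factors (1,1,1,1,1,1).

Boundary ∂_2: C_2 → C_1 maps a triangle to the signed sum of its edges. For instance
  ∂[2,3,6] = [3,6] − [2,6] + [2,3],
  ∂[2,3,4] = [3,4] − [2,4] + [2,3].
The resulting 18×12 matrix has rank 12, and its Smith normal form has invariant factors (1,1,1,1,1,1,1,1,1,1,1,2).

Now H_k = ker ∂_k / im ∂_{k+1}, so:

  H_0: rank C_0 − rank ∂_1 = 7 − 6 = 1, and the invariant factors of ∂_1 are all 1, so H_0 ≅ Z.
  H_1: rank ker ∂_1 − rank ∂_2 = (18 − 6) − 12 = 0, and ∂_2 has invariant factor 2 > 1, so H_1 ≅ Z/2Z.
  H_2: rank ker ∂_2 − rank ∂_3 = (12 − 12) − 0 = 0, and there is no ∂_3, so H_2 ≅ 0.

H_0 = Z,  H_1 = Z/2Z,  H_2 = 0.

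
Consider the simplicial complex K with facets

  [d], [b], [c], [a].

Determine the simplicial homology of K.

Take the total order a < b < c < d on the vertex set. Then K (dimension 0) consists of the simplices:

  0-simplices (4): a, b, c, d

Hence C_0 ≅ Z^4.

Now H_k = ker ∂_k / im ∂_{k+1}, so:

  H_0: rank C_0 − rank ∂_1 = 4 − 0 = 4, and there is no ∂_1, so H_0 ≅ Z^4.

H_0 ≅ Z^4.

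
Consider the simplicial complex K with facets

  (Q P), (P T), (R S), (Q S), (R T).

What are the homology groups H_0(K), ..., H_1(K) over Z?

K has 5 vertices, 5 edges.
rank ∂_0 = 0, rank ∂_1 = 4 ⇒ b_0 = 5 − 0 − 4 = 1; all invariant factors of ∂_1 are 1 so no torsion. So H_0 = Z.
rank ∂_1 = 4, rank ∂_2 = 0 ⇒ b_1 = 5 − 4 − 0 = 1. So H_1 = Z.

H_0 ≅ Z,  H_1 ≅ Z.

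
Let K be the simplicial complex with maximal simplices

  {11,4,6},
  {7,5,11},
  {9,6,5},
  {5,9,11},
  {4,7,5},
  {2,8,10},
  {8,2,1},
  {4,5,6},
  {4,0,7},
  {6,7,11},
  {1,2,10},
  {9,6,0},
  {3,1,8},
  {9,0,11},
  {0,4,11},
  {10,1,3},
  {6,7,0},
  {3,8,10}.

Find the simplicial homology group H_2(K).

Fix the vertex order 0 < 1 < 2 < 3 < 4 < 5 < 6 < 7 < 8 < 9 < 10 < 11 and write every simplex with vertices in increasing order. Then dim K = 2 and the simplices of K are:

  0-simplices (12): [0], [1], [2], [3], [4], [5], [6], [7], [8], [9], [10], [11]
  1-simplices (27): (27 of them)
  2-simplices (18): (18 of them)

Hence C_0 ≅ Z^12, C_1 ≅ Z^27, C_2 ≅ Z^18.

∂_1: C_1 → C_0 is given by ∂[p,q] = [q] − [p].
The 12×27 boundary matrix has rank 10 and Smith normal form diag(1,1,1,1,1,1,1,1,1,1).

Boundary ∂_2: C_2 → C_1 maps a triangle to the signed sum of its edges. For instance
  ∂[5,6,9] = [6,9] − [5,9] + [5,6],
  ∂[5,7,11] = [7,11] − [5,11] + [5,7].
This gives a 27×18 integer matrix of rank 17; reducing to Smith normal form yields diagonal entries (1,1,1,1,1,1,1,1,1,1,1,1,1,1,1,1,2).

Now H_k = ker ∂_k / im ∂_{k+1}, so:

  H_2: rank ker ∂_2 − rank ∂_3 = (18 − 17) − 0 = 1, and there is no ∂_3, so H_2 = Z.

H_2 = Z.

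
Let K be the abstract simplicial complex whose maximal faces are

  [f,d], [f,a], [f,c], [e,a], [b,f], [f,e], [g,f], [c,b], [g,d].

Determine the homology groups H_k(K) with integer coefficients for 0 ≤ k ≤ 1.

H_0 = Z,  H_1 = Z^3.

Fix the vertex order a < b < c < d < e < f < g and write every simplex with vertices in increasing order. Then dim K = 1 and the simplices of K are:

  0-simplices (7): a, b, c, d, e, f, g
  1-simplices (9): ae, af, bc, bf, cf, df, dg, ef, fg

giving chain groups C_0 ≅ Z^7, C_1 ≅ Z^9.

The boundary map ∂_1: C_1 → C_0 maps an edge to its endpoints' difference, ∂[p,q] = q − p. For instance
  ∂af = f − a.
The 7×9 boundary matrix has rank 6 and Smith normal form diag(1,1,1,1,1,1).

Now H_k = ker ∂_k / im ∂_{k+1}, so:

  H_0: rank C_0 − rank ∂_1 = 7 − 6 = 1, and the invariant factors of ∂_1 are all 1, so H_0 = Z.
  H_1: rank ker ∂_1 − rank ∂_2 = (9 − 6) − 0 = 3, and there is no ∂_2, so H_1 = Z^3.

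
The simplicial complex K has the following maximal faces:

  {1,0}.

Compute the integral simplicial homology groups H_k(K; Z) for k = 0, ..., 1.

H_0 ≅ Z,  H_1 = 0.

Fix the vertex order 0 < 1 and write every simplex with vertices in increasing order. Then dim K = 1 and the simplices of K are:

  0-simplices (2): [0], [1]
  1-simplices (1): [0,1]

so the chain groups are C_0 ≅ Z^2, C_1 ≅ Z^1.

∂_1: C_1 → C_0 maps an edge to its endpoints' difference, ∂[p,q] = q − p. For instance
  ∂[0,1] = [1] − [0].
As a 2×1 matrix over Z this has rank 1, with invariant factors (1).

From H_k ≅ ker(∂_k) / im(∂_{k+1}) we obtain:

  H_0: rank C_0 − rank ∂_1 = 2 − 1 = 1, and the invariant factors of ∂_1 are all 1, so H_0 = Z.
  H_1: rank ker ∂_1 − rank ∂_2 = (1 − 1) − 0 = 0, and there is no ∂_2, so H_1 = 0.

(K is a triangulation of the 1-simplex.)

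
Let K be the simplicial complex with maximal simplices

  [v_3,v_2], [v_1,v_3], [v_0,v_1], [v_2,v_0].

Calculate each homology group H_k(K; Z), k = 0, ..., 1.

H_0 ≅ Z,  H_1 ≅ Z.

We work with the vertex ordering v_0 < v_1 < v_2 < v_3. The simplices of K, each written with vertices in increasing order, are:

  0-simplices (4): [v_0], [v_1], [v_2], [v_3]
  1-simplices (4): [v_0,v_1], [v_0,v_2], [v_1,v_3], [v_2,v_3]

giving chain groups C_0 ≅ Z^4, C_1 ≅ Z^4.

Boundary ∂_1: C_1 → C_0 sends each edge [p,q] (with p < q) to q − p. For instance
  ∂[v_1,v_3] = [v_3] − [v_1].
This gives a 4×4 integer matrix of rank 3; reducing to Smith normal form yields diagonal entries (1,1,1).

Reading off H_k = ker ∂_k / im ∂_{k+1}:

  H_0: rank C_0 − rank ∂_1 = 4 − 3 = 1, and the invariant factors of ∂_1 are all 1, so H_0 ≅ Z.
  H_1: rank ker ∂_1 − rank ∂_2 = (4 − 3) − 0 = 1, and there is no ∂_2, so H_1 ≅ Z.

As a check, the Euler characteristic is 4 − 4 = 0, which agrees with 1 − 1 = 0.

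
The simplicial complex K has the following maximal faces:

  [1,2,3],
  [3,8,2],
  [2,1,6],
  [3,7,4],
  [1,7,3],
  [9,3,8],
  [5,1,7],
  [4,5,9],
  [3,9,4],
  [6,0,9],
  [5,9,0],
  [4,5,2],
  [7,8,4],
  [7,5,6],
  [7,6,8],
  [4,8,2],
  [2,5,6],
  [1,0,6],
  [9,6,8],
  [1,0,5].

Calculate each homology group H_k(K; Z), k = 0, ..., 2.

H_0 ≅ Z,  H_1 ≅ Z ⊕ Z/2,  H_2 = 0.

We work with the vertex ordering 0 < 1 < 2 < 3 < 4 < 5 < 6 < 7 < 8 < 9. The simplices of K, each written with vertices in increasing order, are:

  0-simplices (10): [0], [1], [2], [3], [4], [5], [6], [7], [8], [9]
  1-simplices (30): (30 of them)
  2-simplices (20): (20 of them)

Hence C_0 ≅ Z^10, C_1 ≅ Z^30, C_2 ≅ Z^20.

∂_1: C_1 → C_0 maps an edge to its endpoints' difference, ∂[p,q] = q − p.
The 10×30 boundary matrix has rank 9 and Smith normal form diag(1,1,1,1,1,1,1,1,1).

∂_2: C_2 → C_1 maps a triangle to the signed sum of its edges. For instance
  ∂[5,6,7] = [6,7] − [5,7] + [5,6],
  ∂[4,5,9] = [5,9] − [4,9] + [4,5].
This gives a 30×20 integer matrix of rank 20; reducing to Smith normal form yields diagonal entries (1,1,1,1,1,1,1,1,1,1,1,1,1,1,1,1,1,1,1,2).

Now H_k = ker ∂_k / im ∂_{k+1}, so:

  H_0: rank C_0 − rank ∂_1 = 10 − 9 = 1, and the invariant factors of ∂_1 are all 1, so H_0 ≅ Z.
  H_1: rank ker ∂_1 − rank ∂_2 = (30 − 9) − 20 = 1, and ∂_2 has invariant factor 2 > 1, so H_1 ≅ Z ⊕ Z/2.
  H_2: rank ker ∂_2 − rank ∂_3 = (20 − 20) − 0 = 0, and there is no ∂_3, so H_2 ≅ 0.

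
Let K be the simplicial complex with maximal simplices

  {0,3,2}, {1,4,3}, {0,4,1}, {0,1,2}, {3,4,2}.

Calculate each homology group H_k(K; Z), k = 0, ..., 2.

H_0 = Z,  H_1 = Z,  H_2 = 0.

K has 5 vertices, 10 edges, 5 triangles.
rank ∂_0 = 0, rank ∂_1 = 4 ⇒ b_0 = 5 − 0 − 4 = 1; all invariant factors of ∂_1 are 1 so no torsion. So H_0 = Z.
rank ∂_1 = 4, rank ∂_2 = 5 ⇒ b_1 = 10 − 4 − 5 = 1; all invariant factors of ∂_2 are 1 so no torsion. So H_1 = Z.
rank ∂_2 = 5, rank ∂_3 = 0 ⇒ b_2 = 5 − 5 − 0 = 0. So H_2 = 0.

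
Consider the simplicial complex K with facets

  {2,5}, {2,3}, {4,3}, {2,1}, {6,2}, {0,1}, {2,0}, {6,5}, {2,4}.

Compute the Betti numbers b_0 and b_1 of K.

Order the vertices as 0 < 1 < 2 < 3 < 4 < 5 < 6. Listing each simplex with vertices in this order, K has dimension 1 with simplices:

  0-simplices (7): [0], [1], [2], [3], [4], [5], [6]
  1-simplices (9): [0,1], [0,2], [1,2], [2,3], [2,4], [2,5], [2,6], [3,4], [5,6]

giving chain groups C_0 ≅ Z^7, C_1 ≅ Z^9.

∂_1: C_1 → C_0 is given by ∂[p,q] = [q] − [p].
As a 7×9 matrix over Z this has rank 6, with invariant factors (1,1,1,1,1,1).

Now H_k = ker ∂_k / im ∂_{k+1}, so:

  H_0: rank C_0 − rank ∂_1 = 7 − 6 = 1, and the invariant factors of ∂_1 are all 1, so H_0 = Z.
  H_1: rank ker ∂_1 − rank ∂_2 = (9 − 6) − 0 = 3, and there is no ∂_2, so H_1 = Z^3.

Hence the Betti numbers are b_0 = 1, b_1 = 3.

b_0 = 1, b_1 = 3.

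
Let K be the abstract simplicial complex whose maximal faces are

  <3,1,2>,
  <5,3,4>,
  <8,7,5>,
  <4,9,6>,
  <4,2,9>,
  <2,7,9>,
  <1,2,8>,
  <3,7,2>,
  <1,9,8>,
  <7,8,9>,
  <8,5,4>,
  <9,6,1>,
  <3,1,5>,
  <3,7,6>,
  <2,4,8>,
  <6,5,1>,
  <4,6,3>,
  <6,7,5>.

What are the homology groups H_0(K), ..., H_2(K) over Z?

K has 9 vertices, 27 edges, 18 triangles.
rank ∂_0 = 0, rank ∂_1 = 8 ⇒ b_0 = 9 − 0 − 8 = 1; all invariant factors of ∂_1 are 1 so no torsion. So H_0 = Z.
rank ∂_1 = 8, rank ∂_2 = 18 ⇒ b_1 = 27 − 8 − 18 = 1; ∂_2 has invariant factor(s) [2] giving torsion. So H_1 = Z ⊕ Z_2.
rank ∂_2 = 18, rank ∂_3 = 0 ⇒ b_2 = 18 − 18 − 0 = 0. So H_2 = 0.

H_0 ≅ Z,  H_1 ≅ Z ⊕ Z_2,  H_2 = 0.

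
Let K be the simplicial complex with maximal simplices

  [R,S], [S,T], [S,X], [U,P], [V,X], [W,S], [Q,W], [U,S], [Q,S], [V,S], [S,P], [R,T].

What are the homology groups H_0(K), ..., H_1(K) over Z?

We work with the vertex ordering P < Q < R < S < T < U < V < W < X. The simplices of K, each written with vertices in increasing order, are:

  0-simplices (9): P, Q, R, S, T, U, V, W, X
  1-simplices (12): PS, PU, QS, QW, RS, RT, ST, SU, SV, SW, SX, VX

Hence C_0 ≅ Z^9, C_1 ≅ Z^12.

∂_1: C_1 → C_0 is given by ∂[p,q] = [q] − [p]. For instance
  ∂SW = W − S.
The 9×12 boundary matrix has rank 8 and Smith normal form diag(1,1,1,1,1,1,1,1).

Computing H_k = (kernel of ∂_k) / (image of ∂_{k+1}):

  H_0: rank C_0 − rank ∂_1 = 9 − 8 = 1, and the invariant factors of ∂_1 are all 1, so H_0 = Z.
  H_1: rank ker ∂_1 − rank ∂_2 = (12 − 8) − 0 = 4, and there is no ∂_2, so H_1 = Z^4.

(K is a triangulation of a wedge of 4 circles.)

H_0 ≅ Z,  H_1 ≅ Z^4.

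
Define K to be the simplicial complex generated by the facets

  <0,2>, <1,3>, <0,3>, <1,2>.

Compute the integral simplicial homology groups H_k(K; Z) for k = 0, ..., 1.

H_0 ≅ Z,  H_1 ≅ Z.

K has 4 vertices, 4 edges.
rank ∂_0 = 0, rank ∂_1 = 3 ⇒ b_0 = 4 − 0 − 3 = 1; all invariant factors of ∂_1 are 1 so no torsion. So H_0 ≅ Z.
rank ∂_1 = 3, rank ∂_2 = 0 ⇒ b_1 = 4 − 3 − 0 = 1. So H_1 ≅ Z.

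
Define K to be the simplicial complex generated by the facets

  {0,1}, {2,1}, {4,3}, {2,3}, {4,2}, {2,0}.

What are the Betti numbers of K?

b_0 = 1, b_1 = 2.

K has 5 vertices, 6 edges.
rank ∂_0 = 0, rank ∂_1 = 4 ⇒ b_0 = 5 − 0 − 4 = 1; all invariant factors of ∂_1 are 1 so no torsion. So H_0 = Z.
rank ∂_1 = 4, rank ∂_2 = 0 ⇒ b_1 = 6 − 4 − 0 = 2. So H_1 = Z^2.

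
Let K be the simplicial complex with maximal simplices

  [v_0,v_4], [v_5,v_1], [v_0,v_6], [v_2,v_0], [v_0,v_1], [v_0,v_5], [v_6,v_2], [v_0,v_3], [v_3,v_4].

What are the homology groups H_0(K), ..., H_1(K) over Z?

Order the vertices as v_0 < v_1 < v_2 < v_3 < v_4 < v_5 < v_6. Listing each simplex with vertices in this order, K has dimension 1 with simplices:

  0-simplices (7): [v_0], [v_1], [v_2], [v_3], [v_4], [v_5], [v_6]
  1-simplices (9): [v_0,v_1], [v_0,v_2], [v_0,v_3], [v_0,v_4], [v_0,v_5], [v_0,v_6], [v_1,v_5], [v_2,v_6], [v_3,v_4]

so the chain groups are C_0 ≅ Z^7, C_1 ≅ Z^9.

Boundary ∂_1: C_1 → C_0 is given by ∂[p,q] = [q] − [p].
As a 7×9 matrix over Z this has rank 6, with invariant factors (1,1,1,1,1,1).

Reading off H_k = ker ∂_k / im ∂_{k+1}:

  H_0: rank C_0 − rank ∂_1 = 7 − 6 = 1, and the invariant factors of ∂_1 are all 1, so H_0 = Z.
  H_1: rank ker ∂_1 − rank ∂_2 = (9 − 6) − 0 = 3, and there is no ∂_2, so H_1 = Z^3.

As a check, the Euler characteristic is 7 − 9 = -2, which agrees with 1 − 3 = -2.
(K is a triangulation of a wedge of 3 circles.)

H_0 = Z,  H_1 = Z^3.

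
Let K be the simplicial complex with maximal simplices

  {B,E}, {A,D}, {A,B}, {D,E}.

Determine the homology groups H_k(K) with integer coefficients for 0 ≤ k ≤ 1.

H_0 = Z,  H_1 = Z.

We work with the vertex ordering A < B < D < E. The simplices of K, each written with vertices in increasing order, are:

  0-simplices (4): A, B, D, E
  1-simplices (4): AB, AD, BE, DE

Hence C_0 ≅ Z^4, C_1 ≅ Z^4.

The boundary map ∂_1: C_1 → C_0 is given by ∂[p,q] = [q] − [p].
The resulting 4×4 matrix has rank 3, and its Smith normal form has invariant factors (1,1,1).

Reading off H_k = ker ∂_k / im ∂_{k+1}:

  H_0: rank C_0 − rank ∂_1 = 4 − 3 = 1, and the invariant factors of ∂_1 are all 1, so H_0 ≅ Z.
  H_1: rank ker ∂_1 − rank ∂_2 = (4 − 3) − 0 = 1, and there is no ∂_2, so H_1 ≅ Z.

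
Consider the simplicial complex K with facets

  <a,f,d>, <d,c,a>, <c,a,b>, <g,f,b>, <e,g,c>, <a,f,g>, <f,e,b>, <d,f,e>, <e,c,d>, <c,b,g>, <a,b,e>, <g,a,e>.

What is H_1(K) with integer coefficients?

H_1 = Z/2Z.

Take the total order a < b < c < d < e < f < g on the vertex set. Then K (dimension 2) consists of the simplices:

  0-simplices (7): a, b, c, d, e, f, g
  1-simplices (18): ab, ac, ad, ae, af, ag, bc, be, bf, bg, cd, ce, cg, de, df, ef, eg, fg
  2-simplices (12): abc, abe, acd, adf, aeg, afg, bcg, bef, bfg, cde, ceg, def

so the chain groups are C_0 ≅ Z^7, C_1 ≅ Z^18, C_2 ≅ Z^12.

∂_1: C_1 → C_0 maps an edge to its endpoints' difference, ∂[p,q] = q − p.
The resulting 7×18 matrix has rank 6, and its Smith normal form has invariant factors (1,1,1,1,1,1).

∂_2: C_2 → C_1 maps a triangle to the signed sum of its edges. For instance
  ∂acd = cd − ad + ac,
  ∂abe = be − ae + ab.
The 18×12 boundary matrix has rank 12 and Smith normal form diag(1,1,1,1,1,1,1,1,1,1,1,2).

Reading off H_k = ker ∂_k / im ∂_{k+1}:

  H_1: rank ker ∂_1 − rank ∂_2 = (18 − 6) − 12 = 0, and ∂_2 has invariant factor 2 > 1, so H_1 ≅ Z/2Z.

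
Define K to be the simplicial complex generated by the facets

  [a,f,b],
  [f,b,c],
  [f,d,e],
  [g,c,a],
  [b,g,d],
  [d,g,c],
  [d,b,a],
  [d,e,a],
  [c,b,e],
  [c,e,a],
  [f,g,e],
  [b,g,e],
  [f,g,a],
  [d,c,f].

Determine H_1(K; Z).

H_1 = Z^2.

Fix the vertex order a < b < c < d < e < f < g and write every simplex with vertices in increasing order. Then dim K = 2 and the simplices of K are:

  0-simplices (7): a, b, c, d, e, f, g
  1-simplices (21): ab, ac, ad, ae, af, ag, bc, bd, be, bf, bg, cd, ce, cf, cg, de, df, dg, ef, eg, fg
  2-simplices (14): abd, abf, ace, acg, ade, afg, bce, bcf, bdg, beg, cdf, cdg, def, efg

so the chain groups are C_0 ≅ Z^7, C_1 ≅ Z^21, C_2 ≅ Z^14.

Boundary ∂_1: C_1 → C_0 sends each edge [p,q] (with p < q) to q − p. For instance
  ∂bd = d − b.
This gives a 7×21 integer matrix of rank 6; reducing to Smith normal form yields diagonal entries (1,1,1,1,1,1).

The boundary map ∂_2: C_2 → C_1 acts by ∂[p,q,r] = [q,r] − [p,r] + [p,q]. For instance
  ∂bcf = cf − bf + bc,
  ∂abd = bd − ad + ab.
As a 21×14 matrix over Z this has rank 13, with invariant factors (1,1,1,1,1,1,1,1,1,1,1,1,1).

Reading off H_k = ker ∂_k / im ∂_{k+1}:

  H_1: rank ker ∂_1 − rank ∂_2 = (21 − 6) − 13 = 2, and the invariant factors of ∂_2 are all 1, so H_1 = Z^2.

(K is a triangulation of the torus T^2.)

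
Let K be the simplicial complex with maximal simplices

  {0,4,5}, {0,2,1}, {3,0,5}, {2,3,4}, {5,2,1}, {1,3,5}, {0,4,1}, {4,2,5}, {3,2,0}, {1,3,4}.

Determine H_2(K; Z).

H_2 = 0.

Fix the vertex order 0 < 1 < 2 < 3 < 4 < 5 and write every simplex with vertices in increasing order. Then dim K = 2 and the simplices of K are:

  0-simplices (6): [0], [1], [2], [3], [4], [5]
  1-simplices (15): [0,1], [0,2], [0,3], [0,4], [0,5], [1,2], [1,3], [1,4], [1,5], [2,3], [2,4], [2,5], [3,4], [3,5], [4,5]
  2-simplices (10): [0,1,2], [0,1,4], [0,2,3], [0,3,5], [0,4,5], [1,2,5], [1,3,4], [1,3,5], [2,3,4], [2,4,5]

Hence C_0 ≅ Z^6, C_1 ≅ Z^15, C_2 ≅ Z^10.

The boundary map ∂_1: C_1 → C_0 sends each edge [p,q] (with p < q) to q − p. For instance
  ∂[3,4] = [4] − [3].
The 6×15 boundary matrix has rank 5 and Smith normal form diag(1,1,1,1,1).

The boundary map ∂_2: C_2 → C_1 maps a triangle to the signed sum of its edges. For instance
  ∂[0,2,3] = [2,3] − [0,3] + [0,2],
  ∂[0,1,4] = [1,4] − [0,4] + [0,1].
This gives a 15×10 integer matrix of rank 10; reducing to Smith normal form yields diagonal entries (1,1,1,1,1,1,1,1,1,2).

Now H_k = ker ∂_k / im ∂_{k+1}, so:

  H_2: rank ker ∂_2 − rank ∂_3 = (10 − 10) − 0 = 0, and there is no ∂_3, so H_2 = 0.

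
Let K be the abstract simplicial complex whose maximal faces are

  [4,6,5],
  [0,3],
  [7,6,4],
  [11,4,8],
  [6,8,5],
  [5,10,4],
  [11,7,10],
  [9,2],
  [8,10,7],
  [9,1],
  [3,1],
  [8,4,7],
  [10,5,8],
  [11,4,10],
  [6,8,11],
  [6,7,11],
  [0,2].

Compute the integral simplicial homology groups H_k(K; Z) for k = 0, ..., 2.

Order the vertices as 0 < 1 < 2 < 3 < 4 < 5 < 6 < 7 < 8 < 9 < 10 < 11. Listing each simplex with vertices in this order, K has dimension 2 with simplices:

  0-simplices (12): [0], [1], [2], [3], [4], [5], [6], [7], [8], [9], [10], [11]
  1-simplices (23): (23 of them)
  2-simplices (12): [4,5,6], [4,5,10], [4,6,7], [4,7,8], [4,8,11], [4,10,11], [5,6,8], [5,8,10], [6,7,11], [6,8,11], [7,8,10], [7,10,11]

giving chain groups C_0 ≅ Z^12, C_1 ≅ Z^23, C_2 ≅ Z^12.

∂_1: C_1 → C_0 is given by ∂[p,q] = [q] − [p].
The resulting 12×23 matrix has rank 10, and its Smith normal form has invariant factors (1,1,1,1,1,1,1,1,1,1).

∂_2: C_2 → C_1 maps a triangle to the signed sum of its edges. For instance
  ∂[4,7,8] = [7,8] − [4,8] + [4,7],
  ∂[4,6,7] = [6,7] − [4,7] + [4,6].
The 23×12 boundary matrix has rank 12 and Smith normal form diag(1,1,1,1,1,1,1,1,1,1,1,2).

Reading off H_k = ker ∂_k / im ∂_{k+1}:

  H_0: rank C_0 − rank ∂_1 = 12 − 10 = 2, and the invariant factors of ∂_1 are all 1, so H_0 = Z^2.
  H_1: rank ker ∂_1 − rank ∂_2 = (23 − 10) − 12 = 1, and ∂_2 has invariant factor 2 > 1, so H_1 = Z ⊕ Z/2Z.
  H_2: rank ker ∂_2 − rank ∂_3 = (12 − 12) − 0 = 0, and there is no ∂_3, so H_2 = 0.

As a check, the Euler characteristic is 12 − 23 + 12 = 1, which agrees with 2 − 1 + 0 = 1.
(K is a triangulation of the disjoint union of the circle S^1 and the real projective plane RP^2.)

H_0 = Z^2,  H_1 = Z ⊕ Z/2Z,  H_2 = 0.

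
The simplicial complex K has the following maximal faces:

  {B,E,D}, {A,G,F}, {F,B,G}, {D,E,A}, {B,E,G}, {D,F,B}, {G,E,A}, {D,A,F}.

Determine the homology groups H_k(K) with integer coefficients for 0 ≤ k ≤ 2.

H_0 ≅ Z,  H_1 = 0,  H_2 ≅ Z.

Take the total order A < B < D < E < F < G on the vertex set. Then K (dimension 2) consists of the simplices:

  0-simplices (6): A, B, D, E, F, G
  1-simplices (12): AD, AE, AF, AG, BD, BE, BF, BG, DE, DF, EG, FG
  2-simplices (8): ADE, ADF, AEG, AFG, BDE, BDF, BEG, BFG

giving chain groups C_0 ≅ Z^6, C_1 ≅ Z^12, C_2 ≅ Z^8.

Boundary ∂_1: C_1 → C_0 is given by ∂[p,q] = [q] − [p]. For instance
  ∂BF = F − B.
The resulting 6×12 matrix has rank 5, and its Smith normal form has invariant factors (1,1,1,1,1).

The boundary map ∂_2: C_2 → C_1 acts by ∂[p,q,r] = [q,r] − [p,r] + [p,q]. For instance
  ∂BDF = DF − BF + BD,
  ∂ADF = DF − AF + AD.
As a 12×8 matrix over Z this has rank 7, with invariant factors (1,1,1,1,1,1,1).

Computing H_k = (kernel of ∂_k) / (image of ∂_{k+1}):

  H_0: rank C_0 − rank ∂_1 = 6 − 5 = 1, and the invariant factors of ∂_1 are all 1, so H_0 = Z.
  H_1: rank ker ∂_1 − rank ∂_2 = (12 − 5) − 7 = 0, and the invariant factors of ∂_2 are all 1, so H_1 = 0.
  H_2: rank ker ∂_2 − rank ∂_3 = (8 − 7) − 0 = 1, and there is no ∂_3, so H_2 = Z.

As a check, the Euler characteristic is 6 − 12 + 8 = 2, which agrees with 1 − 0 + 1 = 2.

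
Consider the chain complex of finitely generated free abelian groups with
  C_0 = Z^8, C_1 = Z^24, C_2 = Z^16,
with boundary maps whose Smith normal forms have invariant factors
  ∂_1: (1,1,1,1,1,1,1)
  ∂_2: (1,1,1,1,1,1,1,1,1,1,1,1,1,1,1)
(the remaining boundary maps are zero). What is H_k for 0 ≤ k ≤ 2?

H_0: b_0 = 8 − 0 − 7 = 1; torsion from ∂_1 factors > 1: none. So H_0 = Z.
H_1: b_1 = 24 − 7 − 15 = 2; torsion from ∂_2 factors > 1: none. So H_1 = Z^2.
H_2: b_2 = 16 − 15 − 0 = 1; torsion from ∂_3 factors > 1: none. So H_2 = Z.

H_0 = Z,  H_1 = Z^2,  H_2 = Z.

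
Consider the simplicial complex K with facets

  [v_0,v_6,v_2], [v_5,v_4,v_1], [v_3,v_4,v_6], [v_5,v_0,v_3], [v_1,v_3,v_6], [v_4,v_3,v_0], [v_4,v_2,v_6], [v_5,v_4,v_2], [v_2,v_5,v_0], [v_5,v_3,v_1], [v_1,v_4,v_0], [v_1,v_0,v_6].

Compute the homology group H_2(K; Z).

Take the total order v_0 < v_1 < v_2 < v_3 < v_4 < v_5 < v_6 on the vertex set. Then K (dimension 2) consists of the simplices:

  0-simplices (7): [v_0], [v_1], [v_2], [v_3], [v_4], [v_5], [v_6]
  1-simplices (18): (18 of them)
  2-simplices (12): (12 of them)

so the chain groups are C_0 ≅ Z^7, C_1 ≅ Z^18, C_2 ≅ Z^12.

∂_1: C_1 → C_0 is given by ∂[p,q] = [q] − [p]. For instance
  ∂[v_0,v_2] = [v_2] − [v_0].
The 7×18 boundary matrix has rank 6 and Smith normal form diag(1,1,1,1,1,1).

∂_2: C_2 → C_1 sends each 2-simplex [p,q,r] to [q,r] − [p,r] + [p,q]. For instance
  ∂[v_0,v_3,v_5] = [v_3,v_5] − [v_0,v_5] + [v_0,v_3],
  ∂[v_0,v_3,v_4] = [v_3,v_4] − [v_0,v_4] + [v_0,v_3].
The resulting 18×12 matrix has rank 12, and its Smith normal form has invariant factors (1,1,1,1,1,1,1,1,1,1,1,2).

Now H_k = ker ∂_k / im ∂_{k+1}, so:

  H_2: rank ker ∂_2 − rank ∂_3 = (12 − 12) − 0 = 0, and there is no ∂_3, so H_2 ≅ 0.

(K is a triangulation of the real projective plane RP^2.)

H_2 ≅ 0.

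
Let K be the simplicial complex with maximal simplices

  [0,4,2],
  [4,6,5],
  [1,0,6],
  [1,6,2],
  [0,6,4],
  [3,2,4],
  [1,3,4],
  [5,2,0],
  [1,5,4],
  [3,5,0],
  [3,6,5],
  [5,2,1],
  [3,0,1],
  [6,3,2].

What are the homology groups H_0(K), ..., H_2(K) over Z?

H_0 ≅ Z,  H_1 ≅ Z^2,  H_2 ≅ Z.

K has 7 vertices, 21 edges, 14 triangles.
rank ∂_0 = 0, rank ∂_1 = 6 ⇒ b_0 = 7 − 0 − 6 = 1; all invariant factors of ∂_1 are 1 so no torsion. So H_0 ≅ Z.
rank ∂_1 = 6, rank ∂_2 = 13 ⇒ b_1 = 21 − 6 − 13 = 2; all invariant factors of ∂_2 are 1 so no torsion. So H_1 ≅ Z^2.
rank ∂_2 = 13, rank ∂_3 = 0 ⇒ b_2 = 14 − 13 − 0 = 1. So H_2 ≅ Z.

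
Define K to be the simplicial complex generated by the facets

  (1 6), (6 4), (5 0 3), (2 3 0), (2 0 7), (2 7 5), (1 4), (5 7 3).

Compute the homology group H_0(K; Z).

H_0 = Z^2.

K has 8 vertices, 13 edges, 5 triangles.
rank ∂_0 = 0, rank ∂_1 = 6 ⇒ b_0 = 8 − 0 − 6 = 2; all invariant factors of ∂_1 are 1 so no torsion. So H_0 = Z^2.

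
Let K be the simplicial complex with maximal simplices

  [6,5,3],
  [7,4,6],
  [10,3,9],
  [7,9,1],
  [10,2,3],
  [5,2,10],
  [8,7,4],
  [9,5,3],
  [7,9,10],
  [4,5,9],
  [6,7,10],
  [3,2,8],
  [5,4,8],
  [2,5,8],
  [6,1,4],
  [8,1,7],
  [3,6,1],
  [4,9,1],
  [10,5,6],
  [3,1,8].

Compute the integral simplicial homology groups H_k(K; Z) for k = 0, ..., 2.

We work with the vertex ordering 1 < 2 < 3 < 4 < 5 < 6 < 7 < 8 < 9 < 10. The simplices of K, each written with vertices in increasing order, are:

  0-simplices (10): [1], [2], [3], [4], [5], [6], [7], [8], [9], [10]
  1-simplices (30): (30 of them)
  2-simplices (20): (20 of them)

giving chain groups C_0 ≅ Z^10, C_1 ≅ Z^30, C_2 ≅ Z^20.

The boundary map ∂_1: C_1 → C_0 is given by ∂[p,q] = [q] − [p].
The resulting 10×30 matrix has rank 9, and its Smith normal form has invariant factors (1,1,1,1,1,1,1,1,1).

∂_2: C_2 → C_1 acts by ∂[p,q,r] = [q,r] − [p,r] + [p,q]. For instance
  ∂[1,7,8] = [7,8] − [1,8] + [1,7],
  ∂[2,5,10] = [5,10] − [2,10] + [2,5].
This gives a 30×20 integer matrix of rank 20; reducing to Smith normal form yields diagonal entries (1,1,1,1,1,1,1,1,1,1,1,1,1,1,1,1,1,1,1,2).

From H_k ≅ ker(∂_k) / im(∂_{k+1}) we obtain:

  H_0: rank C_0 − rank ∂_1 = 10 − 9 = 1, and the invariant factors of ∂_1 are all 1, so H_0 ≅ Z.
  H_1: rank ker ∂_1 − rank ∂_2 = (30 − 9) − 20 = 1, and ∂_2 has invariant factor 2 > 1, so H_1 ≅ Z ⊕ Z/2.
  H_2: rank ker ∂_2 − rank ∂_3 = (20 − 20) − 0 = 0, and there is no ∂_3, so H_2 ≅ 0.

H_0 ≅ Z,  H_1 ≅ Z ⊕ Z/2,  H_2 = 0.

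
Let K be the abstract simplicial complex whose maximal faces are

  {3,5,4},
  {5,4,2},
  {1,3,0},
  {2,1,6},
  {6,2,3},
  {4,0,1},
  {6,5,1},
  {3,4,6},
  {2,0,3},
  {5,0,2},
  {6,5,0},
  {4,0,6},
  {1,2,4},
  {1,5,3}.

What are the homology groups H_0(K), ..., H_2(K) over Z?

H_0 ≅ Z,  H_1 ≅ Z^2,  H_2 ≅ Z.

Order the vertices as 0 < 1 < 2 < 3 < 4 < 5 < 6. Listing each simplex with vertices in this order, K has dimension 2 with simplices:

  0-simplices (7): [0], [1], [2], [3], [4], [5], [6]
  1-simplices (21): [0,1], [0,2], [0,3], [0,4], [0,5], [0,6], [1,2], [1,3], [1,4], [1,5], [1,6], [2,3], [2,4], [2,5], [2,6], [3,4], [3,5], [3,6], [4,5], [4,6], [5,6]
  2-simplices (14): [0,1,3], [0,1,4], [0,2,3], [0,2,5], [0,4,6], [0,5,6], [1,2,4], [1,2,6], [1,3,5], [1,5,6], [2,3,6], [2,4,5], [3,4,5], [3,4,6]

Hence C_0 ≅ Z^7, C_1 ≅ Z^21, C_2 ≅ Z^14.

∂_1: C_1 → C_0 maps an edge to its endpoints' difference, ∂[p,q] = q − p.
The resulting 7×21 matrix has rank 6, and its Smith normal form has invariant factors (1,1,1,1,1,1).

∂_2: C_2 → C_1 acts by ∂[p,q,r] = [q,r] − [p,r] + [p,q]. For instance
  ∂[2,4,5] = [4,5] − [2,5] + [2,4],
  ∂[1,2,6] = [2,6] − [1,6] + [1,2].
The resulting 21×14 matrix has rank 13, and its Smith normal form has invariant factors (1,1,1,1,1,1,1,1,1,1,1,1,1).

Now H_k = ker ∂_k / im ∂_{k+1}, so:

  H_0: rank C_0 − rank ∂_1 = 7 − 6 = 1, and the invariant factors of ∂_1 are all 1, so H_0 = Z.
  H_1: rank ker ∂_1 − rank ∂_2 = (21 − 6) − 13 = 2, and the invariant factors of ∂_2 are all 1, so H_1 = Z^2.
  H_2: rank ker ∂_2 − rank ∂_3 = (14 − 13) − 0 = 1, and there is no ∂_3, so H_2 = Z.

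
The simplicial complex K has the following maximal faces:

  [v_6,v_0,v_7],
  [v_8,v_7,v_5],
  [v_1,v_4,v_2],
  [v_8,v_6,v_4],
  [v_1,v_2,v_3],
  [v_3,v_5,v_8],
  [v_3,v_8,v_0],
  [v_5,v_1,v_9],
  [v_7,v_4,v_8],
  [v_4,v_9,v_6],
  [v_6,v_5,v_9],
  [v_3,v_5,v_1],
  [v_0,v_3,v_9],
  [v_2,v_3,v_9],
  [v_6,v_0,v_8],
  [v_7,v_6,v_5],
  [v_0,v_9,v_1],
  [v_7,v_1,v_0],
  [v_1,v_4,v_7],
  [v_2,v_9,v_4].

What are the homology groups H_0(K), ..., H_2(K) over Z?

Fix the vertex order v_0 < v_1 < v_2 < v_3 < v_4 < v_5 < v_6 < v_7 < v_8 < v_9 and write every simplex with vertices in increasing order. Then dim K = 2 and the simplices of K are:

  0-simplices (10): [v_0], [v_1], [v_2], [v_3], [v_4], [v_5], [v_6], [v_7], [v_8], [v_9]
  1-simplices (30): (30 of them)
  2-simplices (20): (20 of them)

so the chain groups are C_0 ≅ Z^10, C_1 ≅ Z^30, C_2 ≅ Z^20.

Boundary ∂_1: C_1 → C_0 sends each edge [p,q] (with p < q) to q − p. For instance
  ∂[v_0,v_7] = [v_7] − [v_0].
This gives a 10×30 integer matrix of rank 9; reducing to Smith normal form yields diagonal entries (1,1,1,1,1,1,1,1,1).

Boundary ∂_2: C_2 → C_1 sends each 2-simplex [p,q,r] to [q,r] − [p,r] + [p,q]. For instance
  ∂[v_0,v_6,v_7] = [v_6,v_7] − [v_0,v_7] + [v_0,v_6],
  ∂[v_0,v_6,v_8] = [v_6,v_8] − [v_0,v_8] + [v_0,v_6].
This gives a 30×20 integer matrix of rank 20; reducing to Smith normal form yields diagonal entries (1,1,1,1,1,1,1,1,1,1,1,1,1,1,1,1,1,1,1,2).

Computing H_k = (kernel of ∂_k) / (image of ∂_{k+1}):

  H_0: rank C_0 − rank ∂_1 = 10 − 9 = 1, and the invariant factors of ∂_1 are all 1, so H_0 ≅ Z.
  H_1: rank ker ∂_1 − rank ∂_2 = (30 − 9) − 20 = 1, and ∂_2 has invariant factor 2 > 1, so H_1 ≅ Z ⊕ Z_2.
  H_2: rank ker ∂_2 − rank ∂_3 = (20 − 20) − 0 = 0, and there is no ∂_3, so H_2 ≅ 0.

(K is a triangulation of the Klein bottle.)

H_0 ≅ Z,  H_1 ≅ Z ⊕ Z_2,  H_2 = 0.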